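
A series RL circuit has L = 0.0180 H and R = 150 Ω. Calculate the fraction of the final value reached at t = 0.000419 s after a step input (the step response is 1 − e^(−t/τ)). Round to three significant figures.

y/y_∞ ≈ 0.970

τ = L/R = 0.0180/150 = 0.000120 s.
y(t)/y_∞ = 1 − e^(−t/τ) = 1 − e^(−0.000419/0.000120) = 1 − e^(−3.49) = 0.970.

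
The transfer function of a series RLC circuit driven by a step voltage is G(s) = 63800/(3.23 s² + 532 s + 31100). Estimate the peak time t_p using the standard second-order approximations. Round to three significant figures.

t_p ≈ 0.0589 s

Dividing through by 3.23: denominator becomes s² + 164.7 s + 9628.
So ω_n = √9628 = 98.1 rad/s and ζ = 164.7/(2·98.1) = 0.839.
ω_d = 98.1·√(1 − 0.839²) = 53.4 rad/s. t_p = π/ω_d = 0.0589 s.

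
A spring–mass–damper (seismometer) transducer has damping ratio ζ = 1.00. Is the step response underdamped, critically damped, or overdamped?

Since ζ = 1, the system is critically damped.

critically damped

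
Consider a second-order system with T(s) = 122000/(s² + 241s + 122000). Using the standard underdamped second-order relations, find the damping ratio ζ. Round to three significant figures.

ζ ≈ 0.345

Matching coefficients with s² + 2ζω_n s + ω_n² gives ω_n² = 122000 ⇒ ω_n = 349 rad/s, and ζ = 241/(2ω_n) = 0.345.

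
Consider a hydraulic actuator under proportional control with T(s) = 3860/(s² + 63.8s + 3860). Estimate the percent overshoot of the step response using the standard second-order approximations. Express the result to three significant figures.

Comparing the denominator to s² + 2ζω_n s + ω_n²: ω_n = √3860 = 62.1 rad/s, and 2ζω_n = 63.8 so ζ = 63.8/(2·62.1) = 0.513.
%OS = 100 e^{−πζ/√(1−ζ²)} with ζ = 0.513 gives 15.3%.

%OS ≈ 15.3%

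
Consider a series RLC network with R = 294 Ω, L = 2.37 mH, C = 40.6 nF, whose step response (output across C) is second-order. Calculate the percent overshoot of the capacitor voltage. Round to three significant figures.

%OS ≈ 8.99%

For a series RLC circuit (capacitor voltage as output), ω_n = 1/√(LC) = 1/√(2.37 mH · 40.6 nF) = 102000 rad/s.
ζ = (R/2)·√(C/L) = (294/2)·√(40.6 nF/2.37 mH) = 0.608.
%OS = 100 e^{−πζ/√(1−ζ²)} with ζ = 0.608 gives 8.99%.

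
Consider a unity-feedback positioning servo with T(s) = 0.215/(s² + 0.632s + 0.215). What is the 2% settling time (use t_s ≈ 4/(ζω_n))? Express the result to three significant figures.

t_s ≈ 12.7 s

ω_n = √0.215 = 0.464 rad/s; ζ = 0.632/(2·0.464) = 0.682.
t_s ≈ 4/(ζω_n) = 4/(0.682·0.464) = 12.7 s.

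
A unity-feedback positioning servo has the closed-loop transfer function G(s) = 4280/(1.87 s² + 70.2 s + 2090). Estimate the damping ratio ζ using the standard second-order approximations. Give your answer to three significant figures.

ζ ≈ 0.561

Dividing through by 1.87: denominator becomes s² + 37.54 s + 1118.
So ω_n = √1118 = 33.4 rad/s and ζ = 37.54/(2·33.4) = 0.561.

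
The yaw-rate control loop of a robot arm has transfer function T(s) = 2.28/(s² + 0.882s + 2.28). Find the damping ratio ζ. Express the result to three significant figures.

ζ ≈ 0.292

Matching coefficients with s² + 2ζω_n s + ω_n² gives ω_n² = 2.28 ⇒ ω_n = 1.51 rad/s, and ζ = 0.882/(2ω_n) = 0.292.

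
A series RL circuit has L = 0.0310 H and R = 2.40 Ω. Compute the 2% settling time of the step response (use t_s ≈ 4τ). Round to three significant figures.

t_s ≈ 0.0517 s

τ = L/R = 0.0310/2.40 = 0.0129 s.
t_s ≈ 4τ = 0.0517 s.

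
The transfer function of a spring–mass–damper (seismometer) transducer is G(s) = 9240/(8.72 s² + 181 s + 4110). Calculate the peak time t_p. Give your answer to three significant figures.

Dividing through by 8.72: denominator becomes s² + 20.76 s + 471.3.
So ω_n = √471.3 = 21.7 rad/s and ζ = 20.76/(2·21.7) = 0.478.
ω_d = 21.7·√(1 − 0.478²) = 19.1 rad/s. t_p = π/ω_d = 0.165 s.

t_p ≈ 0.165 s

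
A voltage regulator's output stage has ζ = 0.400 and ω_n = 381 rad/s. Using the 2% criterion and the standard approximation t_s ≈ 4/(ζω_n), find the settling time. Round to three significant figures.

t_s ≈ 0.0262 s

t_s ≈ 4/(ζω_n) = 4/(0.400 × 381) = 0.0262 s.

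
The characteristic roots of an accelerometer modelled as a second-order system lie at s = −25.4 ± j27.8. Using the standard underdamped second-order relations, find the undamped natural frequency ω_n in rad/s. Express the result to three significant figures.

ω_n ≈ 37.7 rad/s

|pole| = ω_n = √(25.4² + 27.8²) = 37.7 rad/s; ζ = cos θ = σ/ω_n = 0.675.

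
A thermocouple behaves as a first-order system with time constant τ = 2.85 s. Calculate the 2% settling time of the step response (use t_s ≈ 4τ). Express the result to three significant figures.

t_s ≈ 4τ = 11.4 s.

t_s ≈ 11.4 s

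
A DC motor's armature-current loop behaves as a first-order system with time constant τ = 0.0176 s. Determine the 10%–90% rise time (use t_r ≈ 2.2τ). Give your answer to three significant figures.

t_r ≈ 2.2τ = 0.0387 s.

t_r ≈ 0.0387 s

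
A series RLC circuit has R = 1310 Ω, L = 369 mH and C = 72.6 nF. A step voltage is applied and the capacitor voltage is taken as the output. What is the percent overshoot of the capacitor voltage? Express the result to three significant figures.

For a series RLC circuit (capacitor voltage as output), ω_n = 1/√(LC) = 1/√(369 mH · 72.6 nF) = 6110 rad/s.
ζ = (R/2)·√(C/L) = (1310/2)·√(72.6 nF/369 mH) = 0.291.
Overshoot: exp(−π·0.291/√(1−0.291²)) = 0.385, i.e. 38.5%.

%OS ≈ 38.5%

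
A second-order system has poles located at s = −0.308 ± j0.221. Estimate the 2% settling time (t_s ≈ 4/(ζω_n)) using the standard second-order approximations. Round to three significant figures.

t_s ≈ 13.0 s

For poles at −σ ± jω_d, ζω_n = σ = 0.308, so t_s ≈ 4/σ = 13.0 s.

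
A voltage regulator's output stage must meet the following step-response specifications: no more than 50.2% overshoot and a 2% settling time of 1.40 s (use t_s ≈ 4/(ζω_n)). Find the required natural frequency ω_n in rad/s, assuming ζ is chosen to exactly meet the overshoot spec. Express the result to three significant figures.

ζ = −ln(OS)/√(π² + (ln OS)²). With OS = 0.502, ln OS = −0.6892 and ζ = 0.6892/3.216 = 0.214.
Then ω_n = 4/(ζ t_s) = 4/(0.214 × 1.40) = 13.3 rad/s.

ω_n ≈ 13.3 rad/s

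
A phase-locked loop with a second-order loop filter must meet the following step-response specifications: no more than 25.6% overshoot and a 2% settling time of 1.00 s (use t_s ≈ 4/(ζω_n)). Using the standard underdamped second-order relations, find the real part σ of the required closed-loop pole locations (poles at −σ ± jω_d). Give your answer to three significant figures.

The settling-time spec alone fixes σ = ζω_n = 4/t_s = 4/1.00 = 4.00.
(Overshoot then fixes ζ = 0.398 and hence ω_d = σ·√(1−ζ²)/ζ = 9.22 rad/s.)

σ ≈ 4.00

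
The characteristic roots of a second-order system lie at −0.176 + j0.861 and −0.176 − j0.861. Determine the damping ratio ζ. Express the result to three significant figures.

ζ ≈ 0.200

The poles are at −σ ± jω_d with σ = 0.176 and ω_d = 0.861, so ω_n = √(σ²+ω_d²) = 0.879 rad/s and ζ = σ/ω_n = 0.200.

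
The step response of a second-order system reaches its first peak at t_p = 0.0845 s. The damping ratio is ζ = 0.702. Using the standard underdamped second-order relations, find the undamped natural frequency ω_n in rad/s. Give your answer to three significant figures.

ω_n ≈ 52.2 rad/s

Peak time t_p = π/ω_d, so ω_d = π/t_p = π/0.0845 = 37.2 rad/s.
ω_n = ω_d/√(1−ζ²) = 37.2/√0.507 = 52.2 rad/s.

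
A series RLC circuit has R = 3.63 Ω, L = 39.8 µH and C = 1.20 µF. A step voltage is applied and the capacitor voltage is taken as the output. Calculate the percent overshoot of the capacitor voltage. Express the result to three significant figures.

%OS ≈ 35.2%

For a series RLC circuit (capacitor voltage as output), ω_n = 1/√(LC) = 1/√(39.8 µH · 1.20 µF) = 145000 rad/s.
ζ = (R/2)·√(C/L) = (3.63/2)·√(1.20 µF/39.8 µH) = 0.315.
Overshoot: exp(−π·0.315/√(1−0.315²)) = 0.352, i.e. 35.2%.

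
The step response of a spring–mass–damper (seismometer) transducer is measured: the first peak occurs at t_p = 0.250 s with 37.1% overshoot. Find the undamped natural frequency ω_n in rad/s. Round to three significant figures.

ω_n ≈ 13.2 rad/s

ζ from %OS: ζ = |ln 0.371|/√(π²+ln²0.371) = 0.301.
t_p = π/ω_d ⇒ ω_d = 12.6 rad/s; then ω_n = ω_d/√(1−ζ²) = 13.2 rad/s.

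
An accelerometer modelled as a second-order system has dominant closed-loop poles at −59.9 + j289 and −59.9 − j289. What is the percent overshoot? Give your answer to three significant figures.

%OS ≈ 52.1%

|pole| = ω_n = √(59.9² + 289²) = 295 rad/s; ζ = cos θ = σ/ω_n = 0.203.
%OS = 100·exp(−πζ/√(1−ζ²)) = 52.1%.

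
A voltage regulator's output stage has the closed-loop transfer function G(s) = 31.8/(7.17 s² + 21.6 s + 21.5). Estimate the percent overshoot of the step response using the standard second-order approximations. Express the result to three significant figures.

Dividing through by 7.17: denominator becomes s² + 3.013 s + 2.999.
So ω_n = √2.999 = 1.73 rad/s and ζ = 3.013/(2·1.73) = 0.870.
%OS = 100 e^{−πζ/√(1−ζ²)} with ζ = 0.870 gives 0.393%.

%OS ≈ 0.393%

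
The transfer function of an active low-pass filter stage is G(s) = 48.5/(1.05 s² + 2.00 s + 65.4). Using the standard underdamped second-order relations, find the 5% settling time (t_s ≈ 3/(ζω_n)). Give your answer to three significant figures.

Dividing through by 1.05: denominator becomes s² + 1.905 s + 62.29.
So ω_n = √62.29 = 7.89 rad/s and ζ = 1.905/(2·7.89) = 0.121.
t_s ≈ 3/(ζω_n) = 3.15 s.

t_s ≈ 3.15 s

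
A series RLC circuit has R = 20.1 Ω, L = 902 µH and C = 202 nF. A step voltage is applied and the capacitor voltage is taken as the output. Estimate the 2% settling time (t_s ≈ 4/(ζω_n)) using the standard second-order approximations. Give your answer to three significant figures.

For a series RLC circuit (capacitor voltage as output), ω_n = 1/√(LC) = 1/√(902 µH · 202 nF) = 74100 rad/s.
ζ = (R/2)·√(C/L) = (20.1/2)·√(202 nF/902 µH) = 0.150.
t_s ≈ 4/(ζω_n) = 0.000359 s.

t_s ≈ 0.000359 s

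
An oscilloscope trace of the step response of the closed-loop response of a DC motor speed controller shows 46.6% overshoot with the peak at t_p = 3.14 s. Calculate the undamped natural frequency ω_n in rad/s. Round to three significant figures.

ω_n ≈ 1.03 rad/s

From the overshoot, ζ = −ln(OS)/√(π²+ln²(OS)) = 0.236.
From t_p = π/ω_d, ω_d = π/3.14 = 1.00 rad/s, so ω_n = ω_d/√(1−ζ²) = 1.03 rad/s.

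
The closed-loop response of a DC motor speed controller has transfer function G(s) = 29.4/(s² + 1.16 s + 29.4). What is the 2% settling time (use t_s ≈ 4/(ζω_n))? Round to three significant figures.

t_s ≈ 6.90 s

Matching coefficients with s² + 2ζω_n s + ω_n² gives ω_n² = 29.4 ⇒ ω_n = 5.42 rad/s, and ζ = 1.16/(2ω_n) = 0.107.
t_s ≈ 4/(ζω_n) = 4/(0.107·5.42) = 6.90 s.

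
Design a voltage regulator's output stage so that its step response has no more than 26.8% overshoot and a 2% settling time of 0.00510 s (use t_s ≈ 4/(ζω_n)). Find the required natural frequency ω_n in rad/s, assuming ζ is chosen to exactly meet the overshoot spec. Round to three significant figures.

ω_n ≈ 2030 rad/s

ζ = −ln(OS)/√(π² + (ln OS)²). With OS = 0.268, ln OS = −1.317 and ζ = 1.317/3.406 = 0.387.
Then ω_n = 4/(ζ t_s) = 4/(0.387 × 0.00510) = 2030 rad/s.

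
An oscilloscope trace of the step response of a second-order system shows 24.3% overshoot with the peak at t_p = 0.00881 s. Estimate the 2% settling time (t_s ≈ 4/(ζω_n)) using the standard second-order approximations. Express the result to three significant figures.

t_s ≈ 0.0249 s

From the overshoot, ζ = −ln(OS)/√(π²+ln²(OS)) = 0.411.
t_p = π/ω_d ⇒ ω_d = 357 rad/s; then ω_n = ω_d/√(1−ζ²) = 391 rad/s.
t_s ≈ 4/(ζω_n) = 4/(0.411·391) = 0.0249 s.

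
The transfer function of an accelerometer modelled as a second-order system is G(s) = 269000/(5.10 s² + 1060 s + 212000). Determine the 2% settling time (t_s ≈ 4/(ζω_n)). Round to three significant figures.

Dividing through by 5.10: denominator becomes s² + 207.8 s + 41570.
So ω_n = √41570 = 204 rad/s and ζ = 207.8/(2·204) = 0.510.
t_s ≈ 4/(ζω_n) = 0.0385 s.

t_s ≈ 0.0385 s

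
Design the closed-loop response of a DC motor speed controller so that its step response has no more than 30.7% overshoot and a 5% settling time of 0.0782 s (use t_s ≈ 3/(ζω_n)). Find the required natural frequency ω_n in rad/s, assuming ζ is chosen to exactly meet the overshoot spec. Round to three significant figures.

From %OS = 100·exp(−πζ/√(1−ζ²)), invert to get ζ = −ln(OS)/√(π² + ln²(OS)) with OS = 0.307.
−ln 0.307 = 1.181, so ζ = 1.181/√(π² + 1.395) = 0.352.
Then ω_n = 3/(ζ t_s) = 3/(0.352 × 0.0782) = 109 rad/s.

ω_n ≈ 109 rad/s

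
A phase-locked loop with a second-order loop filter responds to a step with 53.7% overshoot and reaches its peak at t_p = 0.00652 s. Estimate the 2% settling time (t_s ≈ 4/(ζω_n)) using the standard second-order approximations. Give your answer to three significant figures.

t_s ≈ 0.0419 s

ζ from %OS: ζ = |ln 0.537|/√(π²+ln²0.537) = 0.194.
t_p = π/ω_d ⇒ ω_d = 482 rad/s; then ω_n = ω_d/√(1−ζ²) = 491 rad/s.
t_s ≈ 4/(ζω_n) = 4/(0.194·491) = 0.0419 s.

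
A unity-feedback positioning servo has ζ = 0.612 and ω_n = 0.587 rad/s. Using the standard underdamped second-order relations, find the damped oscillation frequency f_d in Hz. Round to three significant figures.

f_d ≈ 0.0739 Hz

ω_d = ω_n√(1−ζ²) = 0.587·√0.625 = 0.464 rad/s.
f_d = ω_d/(2π) = 0.0739 Hz.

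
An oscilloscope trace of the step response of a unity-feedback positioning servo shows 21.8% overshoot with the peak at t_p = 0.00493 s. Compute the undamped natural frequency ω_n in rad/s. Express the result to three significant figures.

From the overshoot, ζ = −ln(OS)/√(π²+ln²(OS)) = 0.436.
From t_p = π/ω_d, ω_d = π/0.00493 = 637 rad/s, so ω_n = ω_d/√(1−ζ²) = 708 rad/s.

ω_n ≈ 708 rad/s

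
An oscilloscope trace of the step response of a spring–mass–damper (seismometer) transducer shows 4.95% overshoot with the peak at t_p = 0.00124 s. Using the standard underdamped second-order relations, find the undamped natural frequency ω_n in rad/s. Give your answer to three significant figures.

The overshoot fixes ζ = −ln(OS)/√(π²+ln²(OS)) = 0.691.
From t_p = π/ω_d, ω_d = π/0.00124 = 2530 rad/s, so ω_n = ω_d/√(1−ζ²) = 3510 rad/s.

ω_n ≈ 3510 rad/s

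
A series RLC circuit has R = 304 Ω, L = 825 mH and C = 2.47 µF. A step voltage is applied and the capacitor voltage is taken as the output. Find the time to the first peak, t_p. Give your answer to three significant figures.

t_p ≈ 0.00465 s

For a series RLC circuit (capacitor voltage as output), ω_n = 1/√(LC) = 1/√(825 mH · 2.47 µF) = 701 rad/s.
ζ = (R/2)·√(C/L) = (304/2)·√(2.47 µF/825 mH) = 0.263.
ω_d = ω_n√(1−ζ²) = 676 rad/s. t_p = π/ω_d = 0.00465 s.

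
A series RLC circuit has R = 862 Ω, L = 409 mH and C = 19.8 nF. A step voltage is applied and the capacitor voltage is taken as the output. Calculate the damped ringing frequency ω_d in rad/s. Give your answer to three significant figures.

For a series RLC circuit (capacitor voltage as output), ω_n = 1/√(LC) = 1/√(409 mH · 19.8 nF) = 11100 rad/s.
ζ = (R/2)·√(C/L) = (862/2)·√(19.8 nF/409 mH) = 0.0948.
ω_d = ω_n√(1−ζ²) = 11100 rad/s.

ω_d ≈ 11100 rad/s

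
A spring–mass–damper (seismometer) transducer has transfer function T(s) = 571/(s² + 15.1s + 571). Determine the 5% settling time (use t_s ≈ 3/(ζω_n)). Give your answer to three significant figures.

t_s ≈ 0.397 s

Comparing the denominator to s² + 2ζω_n s + ω_n²: ω_n = √571 = 23.9 rad/s, and 2ζω_n = 15.1 so ζ = 15.1/(2·23.9) = 0.316.
t_s ≈ 3/(ζω_n) = 3/(0.316·23.9) = 0.397 s.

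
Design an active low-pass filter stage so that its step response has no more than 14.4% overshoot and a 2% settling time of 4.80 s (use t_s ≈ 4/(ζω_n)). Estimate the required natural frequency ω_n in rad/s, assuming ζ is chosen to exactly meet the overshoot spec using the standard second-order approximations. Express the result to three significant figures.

ω_n ≈ 1.59 rad/s

Inverting the overshoot relation: ζ = |ln 0.144|/√(π² + ln²0.144) = 0.525.
From t_s ≈ 4/(ζω_n): ω_n = 4/(ζ·t_s) = 4/(0.525·4.80) = 1.59 rad/s.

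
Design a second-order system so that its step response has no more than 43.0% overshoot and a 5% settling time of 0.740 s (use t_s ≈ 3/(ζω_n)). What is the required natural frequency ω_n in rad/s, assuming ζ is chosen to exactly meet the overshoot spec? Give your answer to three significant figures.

Inverting the overshoot relation: ζ = |ln 0.430|/√(π² + ln²0.430) = 0.259.
From t_s ≈ 3/(ζω_n): ω_n = 3/(ζ·t_s) = 3/(0.259·0.740) = 15.6 rad/s.

ω_n ≈ 15.6 rad/s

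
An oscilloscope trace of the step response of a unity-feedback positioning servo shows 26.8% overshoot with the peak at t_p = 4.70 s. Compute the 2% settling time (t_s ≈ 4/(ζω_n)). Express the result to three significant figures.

t_s ≈ 14.3 s

The overshoot fixes ζ = −ln(OS)/√(π²+ln²(OS)) = 0.387.
t_p = π/ω_d ⇒ ω_d = 0.668 rad/s; then ω_n = ω_d/√(1−ζ²) = 0.725 rad/s.
t_s ≈ 4/(ζω_n) = 4/(0.387·0.725) = 14.3 s.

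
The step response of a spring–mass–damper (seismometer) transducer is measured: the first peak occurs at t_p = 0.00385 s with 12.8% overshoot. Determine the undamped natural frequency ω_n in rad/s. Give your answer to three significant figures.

ω_n ≈ 975 rad/s

The overshoot fixes ζ = −ln(OS)/√(π²+ln²(OS)) = 0.548.
t_p = π/ω_d ⇒ ω_d = 816 rad/s; then ω_n = ω_d/√(1−ζ²) = 975 rad/s.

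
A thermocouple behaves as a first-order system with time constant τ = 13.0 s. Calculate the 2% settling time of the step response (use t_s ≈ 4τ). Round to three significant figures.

t_s ≈ 52.0 s

t_s ≈ 4τ = 52.0 s.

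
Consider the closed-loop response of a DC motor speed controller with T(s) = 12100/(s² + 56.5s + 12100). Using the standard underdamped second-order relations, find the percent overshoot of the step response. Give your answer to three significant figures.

%OS ≈ 43.4%

Matching coefficients with s² + 2ζω_n s + ω_n² gives ω_n² = 12100 ⇒ ω_n = 110 rad/s, and ζ = 56.5/(2ω_n) = 0.257.
%OS = 100·exp(−πζ/√(1−ζ²)) = 43.4%.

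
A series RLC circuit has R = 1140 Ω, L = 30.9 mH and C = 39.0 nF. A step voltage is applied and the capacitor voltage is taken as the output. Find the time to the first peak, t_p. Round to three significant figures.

For a series RLC circuit (capacitor voltage as output), ω_n = 1/√(LC) = 1/√(30.9 mH · 39.0 nF) = 28800 rad/s.
ζ = (R/2)·√(C/L) = (1140/2)·√(39.0 nF/30.9 mH) = 0.640.
The damped frequency ω_d = ω_n√(1−ζ²) = 22100 rad/s. t_p = π/ω_d = 0.000142 s.

t_p ≈ 0.000142 s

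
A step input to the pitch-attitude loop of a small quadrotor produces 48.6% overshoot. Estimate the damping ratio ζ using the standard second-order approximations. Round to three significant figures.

Inverting the overshoot relation: ζ = |ln 0.486|/√(π² + ln²0.486) = 0.224.

ζ ≈ 0.224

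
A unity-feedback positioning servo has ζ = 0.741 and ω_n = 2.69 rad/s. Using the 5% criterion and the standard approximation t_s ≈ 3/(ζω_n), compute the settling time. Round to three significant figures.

t_s ≈ 1.51 s

t_s ≈ 3/(ζω_n) = 3/(0.741 × 2.69) = 1.51 s.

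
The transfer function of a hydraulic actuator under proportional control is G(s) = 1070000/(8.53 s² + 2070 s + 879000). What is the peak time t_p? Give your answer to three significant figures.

t_p ≈ 0.0106 s

Dividing through by 8.53: denominator becomes s² + 242.7 s + 103000.
So ω_n = √103000 = 321 rad/s and ζ = 242.7/(2·321) = 0.378.
ω_d = 321·√(1 − 0.378²) = 297 rad/s. t_p = π/ω_d = 0.0106 s.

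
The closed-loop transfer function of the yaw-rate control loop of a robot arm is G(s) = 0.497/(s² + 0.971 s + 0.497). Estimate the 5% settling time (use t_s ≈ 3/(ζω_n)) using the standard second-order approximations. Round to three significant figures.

ω_n = √0.497 = 0.705 rad/s; ζ = 0.971/(2·0.705) = 0.689.
t_s ≈ 3/(ζω_n) = 3/(0.689·0.705) = 6.18 s.

t_s ≈ 6.18 s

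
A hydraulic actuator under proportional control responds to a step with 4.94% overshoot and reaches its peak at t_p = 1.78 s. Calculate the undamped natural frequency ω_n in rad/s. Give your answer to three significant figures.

ζ from %OS: ζ = |ln 0.0494|/√(π²+ln²0.0494) = 0.692.
t_p = π/ω_d ⇒ ω_d = 1.76 rad/s; then ω_n = ω_d/√(1−ζ²) = 2.44 rad/s.

ω_n ≈ 2.44 rad/s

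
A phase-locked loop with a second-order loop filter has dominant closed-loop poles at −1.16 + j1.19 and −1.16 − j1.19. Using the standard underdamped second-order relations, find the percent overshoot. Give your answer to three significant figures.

%OS ≈ 4.68%

|pole| = ω_n = √(1.16² + 1.19²) = 1.66 rad/s; ζ = cos θ = σ/ω_n = 0.698.
Overshoot: exp(−π·0.698/√(1−0.698²)) = 0.0468, i.e. 4.68%.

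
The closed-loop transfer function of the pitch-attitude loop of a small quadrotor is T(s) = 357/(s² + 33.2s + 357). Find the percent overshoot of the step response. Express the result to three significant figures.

%OS ≈ 0.309%

ω_n = √357 = 18.9 rad/s; ζ = 33.2/(2·18.9) = 0.879.
%OS = 100·exp(−πζ/√(1−ζ²)) = 0.309%.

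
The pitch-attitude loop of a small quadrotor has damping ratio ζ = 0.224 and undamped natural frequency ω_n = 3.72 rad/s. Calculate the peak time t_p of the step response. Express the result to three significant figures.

The damped frequency is ω_d = ω_n√(1−ζ²) = 3.72·√(1−0.0502) = 3.63 rad/s.
Peak time t_p = π/ω_d = π/3.63 = 0.867 s.

t_p ≈ 0.867 s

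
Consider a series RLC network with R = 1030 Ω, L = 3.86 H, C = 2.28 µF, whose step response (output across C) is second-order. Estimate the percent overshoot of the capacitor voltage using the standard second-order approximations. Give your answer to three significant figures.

%OS ≈ 25.8%

For a series RLC circuit (capacitor voltage as output), ω_n = 1/√(LC) = 1/√(3.86 H · 2.28 µF) = 337 rad/s.
ζ = (R/2)·√(C/L) = (1030/2)·√(2.28 µF/3.86 H) = 0.396.
Overshoot: exp(−π·0.396/√(1−0.396²)) = 0.258, i.e. 25.8%.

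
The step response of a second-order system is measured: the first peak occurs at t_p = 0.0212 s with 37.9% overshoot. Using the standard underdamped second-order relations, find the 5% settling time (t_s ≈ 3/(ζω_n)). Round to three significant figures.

From the overshoot, ζ = −ln(OS)/√(π²+ln²(OS)) = 0.295.
From t_p = π/ω_d, ω_d = π/0.0212 = 148 rad/s, so ω_n = ω_d/√(1−ζ²) = 155 rad/s.
t_s ≈ 3/(ζω_n) = 3/(0.295·155) = 0.0656 s.

t_s ≈ 0.0656 s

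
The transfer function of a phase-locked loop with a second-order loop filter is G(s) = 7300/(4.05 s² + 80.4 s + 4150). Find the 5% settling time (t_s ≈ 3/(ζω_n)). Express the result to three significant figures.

Dividing through by 4.05: denominator becomes s² + 19.85 s + 1025.
So ω_n = √1025 = 32.0 rad/s and ζ = 19.85/(2·32.0) = 0.310.
t_s ≈ 3/(ζω_n) = 0.302 s.

t_s ≈ 0.302 s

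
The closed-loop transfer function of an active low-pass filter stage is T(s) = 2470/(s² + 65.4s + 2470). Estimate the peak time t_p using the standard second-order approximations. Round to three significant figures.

ω_n = √2470 = 49.7 rad/s; ζ = 65.4/(2·49.7) = 0.658.
The damped frequency ω_d = ω_n√(1−ζ²) = 37.4 rad/s. Then t_p = π/ω_d = 0.0839 s.

t_p ≈ 0.0839 s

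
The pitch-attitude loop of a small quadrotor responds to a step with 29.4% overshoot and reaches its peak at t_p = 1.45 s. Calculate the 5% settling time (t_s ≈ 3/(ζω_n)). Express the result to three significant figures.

From the overshoot, ζ = −ln(OS)/√(π²+ln²(OS)) = 0.363.
From t_p = π/ω_d, ω_d = π/1.45 = 2.17 rad/s, so ω_n = ω_d/√(1−ζ²) = 2.33 rad/s.
t_s ≈ 3/(ζω_n) = 3/(0.363·2.33) = 3.55 s.

t_s ≈ 3.55 s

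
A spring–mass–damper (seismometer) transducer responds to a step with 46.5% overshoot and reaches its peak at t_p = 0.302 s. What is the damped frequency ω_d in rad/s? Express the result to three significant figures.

ω_d ≈ 10.4 rad/s

t_p = π/ω_d, so ω_d = π/0.302 = 10.4 rad/s.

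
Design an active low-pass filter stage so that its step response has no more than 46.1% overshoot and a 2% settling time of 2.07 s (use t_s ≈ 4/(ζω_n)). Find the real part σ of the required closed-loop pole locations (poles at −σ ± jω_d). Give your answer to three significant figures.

The settling-time spec alone fixes σ = ζω_n = 4/t_s = 4/2.07 = 1.93.
(Overshoot then fixes ζ = 0.239 and hence ω_d = σ·√(1−ζ²)/ζ = 7.84 rad/s.)

σ ≈ 1.93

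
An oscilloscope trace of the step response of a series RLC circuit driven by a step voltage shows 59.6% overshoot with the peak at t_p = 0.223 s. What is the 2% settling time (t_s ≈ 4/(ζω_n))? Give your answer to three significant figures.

The overshoot fixes ζ = −ln(OS)/√(π²+ln²(OS)) = 0.163.
From t_p = π/ω_d, ω_d = π/0.223 = 14.1 rad/s, so ω_n = ω_d/√(1−ζ²) = 14.3 rad/s.
t_s ≈ 4/(ζω_n) = 4/(0.163·14.3) = 1.72 s.

t_s ≈ 1.72 s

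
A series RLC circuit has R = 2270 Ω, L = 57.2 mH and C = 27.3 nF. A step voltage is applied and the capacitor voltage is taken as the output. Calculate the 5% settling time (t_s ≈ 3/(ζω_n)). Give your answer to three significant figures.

For a series RLC circuit (capacitor voltage as output), ω_n = 1/√(LC) = 1/√(57.2 mH · 27.3 nF) = 25300 rad/s.
ζ = (R/2)·√(C/L) = (2270/2)·√(27.3 nF/57.2 mH) = 0.784.
t_s ≈ 3/(ζω_n) = 0.000151 s.

t_s ≈ 0.000151 s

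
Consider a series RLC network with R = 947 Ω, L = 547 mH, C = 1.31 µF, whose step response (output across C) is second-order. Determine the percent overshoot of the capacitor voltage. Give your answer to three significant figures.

For a series RLC circuit (capacitor voltage as output), ω_n = 1/√(LC) = 1/√(547 mH · 1.31 µF) = 1180 rad/s.
ζ = (R/2)·√(C/L) = (947/2)·√(1.31 µF/547 mH) = 0.733.
Overshoot: exp(−π·0.733/√(1−0.733²)) = 0.0339, i.e. 3.39%.

%OS ≈ 3.39%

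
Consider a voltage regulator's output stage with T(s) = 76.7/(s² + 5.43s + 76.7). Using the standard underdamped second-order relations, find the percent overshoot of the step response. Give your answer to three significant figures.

ω_n = √76.7 = 8.76 rad/s; ζ = 5.43/(2·8.76) = 0.310.
Overshoot: exp(−π·0.310/√(1−0.310²)) = 0.359, i.e. 35.9%.

%OS ≈ 35.9%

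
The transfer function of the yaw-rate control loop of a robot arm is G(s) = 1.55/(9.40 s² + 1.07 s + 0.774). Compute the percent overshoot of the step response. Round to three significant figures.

Dividing through by 9.40: denominator becomes s² + 0.1138 s + 0.08234.
So ω_n = √0.08234 = 0.287 rad/s and ζ = 0.1138/(2·0.287) = 0.198.
%OS = 100 e^{−πζ/√(1−ζ²)} with ζ = 0.198 gives 53.0%.

%OS ≈ 53.0%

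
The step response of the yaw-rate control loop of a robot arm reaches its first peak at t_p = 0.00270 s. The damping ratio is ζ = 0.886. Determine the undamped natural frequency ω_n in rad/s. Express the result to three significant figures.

ω_n ≈ 2510 rad/s

Peak time t_p = π/ω_d, so ω_d = π/t_p = π/0.00270 = 1160 rad/s.
ω_n = ω_d/√(1−ζ²) = 1160/√0.215 = 2510 rad/s.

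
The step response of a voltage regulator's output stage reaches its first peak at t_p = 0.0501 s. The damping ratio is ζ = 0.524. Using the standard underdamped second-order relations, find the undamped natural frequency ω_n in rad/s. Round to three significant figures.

Peak time t_p = π/ω_d, so ω_d = π/t_p = π/0.0501 = 62.7 rad/s.
ω_n = ω_d/√(1−ζ²) = 62.7/√0.725 = 73.6 rad/s.

ω_n ≈ 73.6 rad/s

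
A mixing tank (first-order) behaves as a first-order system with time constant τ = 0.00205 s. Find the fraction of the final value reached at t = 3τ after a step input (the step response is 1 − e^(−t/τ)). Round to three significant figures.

y/y_∞ ≈ 0.950

y(t)/y_∞ = 1 − e^(−t/τ) = 1 − e^(−3) = 1 − e^(−3.00) = 0.950.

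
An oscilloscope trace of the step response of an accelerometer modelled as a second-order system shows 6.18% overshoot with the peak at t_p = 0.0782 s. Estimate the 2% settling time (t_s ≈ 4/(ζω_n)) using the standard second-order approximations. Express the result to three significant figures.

ζ from %OS: ζ = |ln 0.0618|/√(π²+ln²0.0618) = 0.663.
From t_p = π/ω_d, ω_d = π/0.0782 = 40.2 rad/s, so ω_n = ω_d/√(1−ζ²) = 53.7 rad/s.
t_s ≈ 4/(ζω_n) = 4/(0.663·53.7) = 0.112 s.

t_s ≈ 0.112 s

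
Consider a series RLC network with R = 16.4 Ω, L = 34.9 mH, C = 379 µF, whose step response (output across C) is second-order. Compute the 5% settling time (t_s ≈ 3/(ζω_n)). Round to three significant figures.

For a series RLC circuit (capacitor voltage as output), ω_n = 1/√(LC) = 1/√(34.9 mH · 379 µF) = 275 rad/s.
ζ = (R/2)·√(C/L) = (16.4/2)·√(379 µF/34.9 mH) = 0.855.
t_s ≈ 3/(ζω_n) = 0.0128 s.

t_s ≈ 0.0128 s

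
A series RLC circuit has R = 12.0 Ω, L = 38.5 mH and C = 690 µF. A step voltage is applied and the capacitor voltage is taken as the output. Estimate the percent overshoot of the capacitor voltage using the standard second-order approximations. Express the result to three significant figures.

%OS ≈ 1.45%

For a series RLC circuit (capacitor voltage as output), ω_n = 1/√(LC) = 1/√(38.5 mH · 690 µF) = 194 rad/s.
ζ = (R/2)·√(C/L) = (12.0/2)·√(690 µF/38.5 mH) = 0.803.
%OS = 100·exp(−πζ/√(1−ζ²)) = 1.45%.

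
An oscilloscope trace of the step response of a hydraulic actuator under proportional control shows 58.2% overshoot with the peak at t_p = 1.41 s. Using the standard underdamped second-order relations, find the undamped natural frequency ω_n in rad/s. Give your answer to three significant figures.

ω_n ≈ 2.26 rad/s

The overshoot fixes ζ = −ln(OS)/√(π²+ln²(OS)) = 0.170.
t_p = π/ω_d ⇒ ω_d = 2.23 rad/s; then ω_n = ω_d/√(1−ζ²) = 2.26 rad/s.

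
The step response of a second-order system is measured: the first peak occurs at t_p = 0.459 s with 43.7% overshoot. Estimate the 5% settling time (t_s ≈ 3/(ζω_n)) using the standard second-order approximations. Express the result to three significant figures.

t_s ≈ 1.66 s

The overshoot fixes ζ = −ln(OS)/√(π²+ln²(OS)) = 0.255.
t_p = π/ω_d ⇒ ω_d = 6.84 rad/s; then ω_n = ω_d/√(1−ζ²) = 7.08 rad/s.
t_s ≈ 3/(ζω_n) = 3/(0.255·7.08) = 1.66 s.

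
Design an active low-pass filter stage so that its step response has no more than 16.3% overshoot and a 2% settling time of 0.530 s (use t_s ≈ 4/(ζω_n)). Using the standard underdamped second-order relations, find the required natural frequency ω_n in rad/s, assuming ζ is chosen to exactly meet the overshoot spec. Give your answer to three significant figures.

ω_n ≈ 15.1 rad/s

From %OS = 100·exp(−πζ/√(1−ζ²)), invert to get ζ = −ln(OS)/√(π² + ln²(OS)) with OS = 0.163.
−ln 0.163 = 1.814, so ζ = 1.814/√(π² + 3.291) = 0.500.
From t_s ≈ 4/(ζω_n): ω_n = 4/(ζ·t_s) = 4/(0.500·0.530) = 15.1 rad/s.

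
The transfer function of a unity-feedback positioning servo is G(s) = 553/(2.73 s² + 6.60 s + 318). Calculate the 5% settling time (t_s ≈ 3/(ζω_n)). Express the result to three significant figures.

Dividing through by 2.73: denominator becomes s² + 2.418 s + 116.5.
So ω_n = √116.5 = 10.8 rad/s and ζ = 2.418/(2·10.8) = 0.112.
t_s ≈ 3/(ζω_n) = 2.48 s.

t_s ≈ 2.48 s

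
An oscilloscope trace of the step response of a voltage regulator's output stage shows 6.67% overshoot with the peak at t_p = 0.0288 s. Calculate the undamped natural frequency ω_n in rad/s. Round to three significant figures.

ω_n ≈ 144 rad/s

ζ from %OS: ζ = |ln 0.0667|/√(π²+ln²0.0667) = 0.653.
t_p = π/ω_d ⇒ ω_d = 109 rad/s; then ω_n = ω_d/√(1−ζ²) = 144 rad/s.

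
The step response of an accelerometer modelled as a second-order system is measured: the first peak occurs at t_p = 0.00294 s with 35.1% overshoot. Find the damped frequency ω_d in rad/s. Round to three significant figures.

t_p = π/ω_d, so ω_d = π/0.00294 = 1070 rad/s.

ω_d ≈ 1070 rad/s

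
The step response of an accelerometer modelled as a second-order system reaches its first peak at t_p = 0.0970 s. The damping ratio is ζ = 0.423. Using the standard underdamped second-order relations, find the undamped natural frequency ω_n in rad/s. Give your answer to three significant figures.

Peak time t_p = π/ω_d, so ω_d = π/t_p = π/0.0970 = 32.4 rad/s.
ω_n = ω_d/√(1−ζ²) = 32.4/√0.821 = 35.7 rad/s.

ω_n ≈ 35.7 rad/s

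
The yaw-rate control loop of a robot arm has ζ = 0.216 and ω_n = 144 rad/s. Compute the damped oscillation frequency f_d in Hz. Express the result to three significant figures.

ω_d = ω_n√(1−ζ²) = 144·√0.953 = 141 rad/s.
f_d = ω_d/(2π) = 22.4 Hz.

f_d ≈ 22.4 Hz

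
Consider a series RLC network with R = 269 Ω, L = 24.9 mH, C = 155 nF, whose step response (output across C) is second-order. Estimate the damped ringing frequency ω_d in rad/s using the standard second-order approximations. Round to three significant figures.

For a series RLC circuit (capacitor voltage as output), ω_n = 1/√(LC) = 1/√(24.9 mH · 155 nF) = 16100 rad/s.
ζ = (R/2)·√(C/L) = (269/2)·√(155 nF/24.9 mH) = 0.336.
The damped frequency ω_d = ω_n√(1−ζ²) = 15200 rad/s.

ω_d ≈ 15200 rad/s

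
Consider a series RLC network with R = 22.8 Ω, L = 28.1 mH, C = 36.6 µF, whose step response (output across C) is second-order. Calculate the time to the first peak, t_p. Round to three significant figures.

t_p ≈ 0.00350 s

For a series RLC circuit (capacitor voltage as output), ω_n = 1/√(LC) = 1/√(28.1 mH · 36.6 µF) = 986 rad/s.
ζ = (R/2)·√(C/L) = (22.8/2)·√(36.6 µF/28.1 mH) = 0.411.
ω_d = ω_n√(1−ζ²) = 899 rad/s. t_p = π/ω_d = 0.00350 s.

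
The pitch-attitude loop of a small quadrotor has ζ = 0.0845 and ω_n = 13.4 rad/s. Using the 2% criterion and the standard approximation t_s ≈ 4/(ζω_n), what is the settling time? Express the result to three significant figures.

t_s ≈ 3.53 s

t_s ≈ 4/(ζω_n) = 4/(0.0845 × 13.4) = 3.53 s.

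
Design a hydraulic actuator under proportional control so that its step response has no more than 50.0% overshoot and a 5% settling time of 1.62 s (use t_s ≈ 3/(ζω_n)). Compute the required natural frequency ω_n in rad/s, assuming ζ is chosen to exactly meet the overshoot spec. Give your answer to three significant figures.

From %OS = 100·exp(−πζ/√(1−ζ²)), invert to get ζ = −ln(OS)/√(π² + ln²(OS)) with OS = 0.500.
−ln 0.500 = 0.6931, so ζ = 0.6931/√(π² + 0.4805) = 0.215.
From t_s ≈ 3/(ζω_n): ω_n = 3/(ζ·t_s) = 3/(0.215·1.62) = 8.60 rad/s.

ω_n ≈ 8.60 rad/s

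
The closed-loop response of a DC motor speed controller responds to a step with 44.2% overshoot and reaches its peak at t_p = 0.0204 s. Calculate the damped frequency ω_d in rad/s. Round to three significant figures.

ω_d ≈ 154 rad/s

t_p = π/ω_d, so ω_d = π/0.0204 = 154 rad/s.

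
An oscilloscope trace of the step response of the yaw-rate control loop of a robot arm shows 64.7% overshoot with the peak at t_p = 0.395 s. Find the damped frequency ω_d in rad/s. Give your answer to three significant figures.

ω_d ≈ 7.95 rad/s

t_p = π/ω_d, so ω_d = π/0.395 = 7.95 rad/s.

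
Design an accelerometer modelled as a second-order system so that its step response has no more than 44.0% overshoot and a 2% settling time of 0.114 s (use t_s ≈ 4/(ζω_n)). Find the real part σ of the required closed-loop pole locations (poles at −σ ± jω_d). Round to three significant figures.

σ ≈ 35.1

The settling-time spec alone fixes σ = ζω_n = 4/t_s = 4/0.114 = 35.1.
(Overshoot then fixes ζ = 0.253 and hence ω_d = σ·√(1−ζ²)/ζ = 134 rad/s.)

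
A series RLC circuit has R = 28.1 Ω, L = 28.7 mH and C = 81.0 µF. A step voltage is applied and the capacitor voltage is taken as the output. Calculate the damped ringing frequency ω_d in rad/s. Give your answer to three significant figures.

ω_d ≈ 436 rad/s

For a series RLC circuit (capacitor voltage as output), ω_n = 1/√(LC) = 1/√(28.7 mH · 81.0 µF) = 656 rad/s.
ζ = (R/2)·√(C/L) = (28.1/2)·√(81.0 µF/28.7 mH) = 0.746.
The damped frequency ω_d = ω_n√(1−ζ²) = 436 rad/s.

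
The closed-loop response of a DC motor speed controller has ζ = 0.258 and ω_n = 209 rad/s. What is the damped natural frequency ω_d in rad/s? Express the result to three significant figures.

ω_d ≈ 202 rad/s

ω_d = ω_n√(1−ζ²) = 209·√0.933 = 202 rad/s.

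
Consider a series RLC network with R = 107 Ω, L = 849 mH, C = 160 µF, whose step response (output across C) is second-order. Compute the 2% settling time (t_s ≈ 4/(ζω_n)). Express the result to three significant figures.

For a series RLC circuit (capacitor voltage as output), ω_n = 1/√(LC) = 1/√(849 mH · 160 µF) = 85.8 rad/s.
ζ = (R/2)·√(C/L) = (107/2)·√(160 µF/849 mH) = 0.734.
t_s ≈ 4/(ζω_n) = 0.0635 s.

t_s ≈ 0.0635 s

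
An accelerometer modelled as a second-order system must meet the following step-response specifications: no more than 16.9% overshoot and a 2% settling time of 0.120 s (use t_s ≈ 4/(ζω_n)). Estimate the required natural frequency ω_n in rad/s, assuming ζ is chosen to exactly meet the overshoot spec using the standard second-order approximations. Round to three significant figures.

From %OS = 100·exp(−πζ/√(1−ζ²)), invert to get ζ = −ln(OS)/√(π² + ln²(OS)) with OS = 0.169.
−ln 0.169 = 1.778, so ζ = 1.778/√(π² + 3.161) = 0.493.
Then ω_n = 4/(ζ t_s) = 4/(0.493 × 0.120) = 67.7 rad/s.

ω_n ≈ 67.7 rad/s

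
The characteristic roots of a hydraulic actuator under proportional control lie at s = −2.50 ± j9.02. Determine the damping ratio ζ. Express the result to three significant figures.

ζ ≈ 0.267

With σ = 2.50, ω_d = 9.02: ω_n = √(σ²+ω_d²) = 9.36 rad/s, ζ = σ/ω_n = 0.267.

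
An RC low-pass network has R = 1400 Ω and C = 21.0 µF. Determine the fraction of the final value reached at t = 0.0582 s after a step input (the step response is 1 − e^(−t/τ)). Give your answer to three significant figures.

τ = RC = 1400 × 21.0 µF = 0.0294 s.
y(t)/y_∞ = 1 − e^(−t/τ) = 1 − e^(−0.0582/0.0294) = 1 − e^(−1.98) = 0.862.

y/y_∞ ≈ 0.862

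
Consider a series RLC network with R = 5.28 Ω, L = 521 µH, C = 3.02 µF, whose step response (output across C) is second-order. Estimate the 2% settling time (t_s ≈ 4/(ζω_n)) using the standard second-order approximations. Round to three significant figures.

For a series RLC circuit (capacitor voltage as output), ω_n = 1/√(LC) = 1/√(521 µH · 3.02 µF) = 25200 rad/s.
ζ = (R/2)·√(C/L) = (5.28/2)·√(3.02 µF/521 µH) = 0.201.
t_s ≈ 4/(ζω_n) = 0.000789 s.

t_s ≈ 0.000789 s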